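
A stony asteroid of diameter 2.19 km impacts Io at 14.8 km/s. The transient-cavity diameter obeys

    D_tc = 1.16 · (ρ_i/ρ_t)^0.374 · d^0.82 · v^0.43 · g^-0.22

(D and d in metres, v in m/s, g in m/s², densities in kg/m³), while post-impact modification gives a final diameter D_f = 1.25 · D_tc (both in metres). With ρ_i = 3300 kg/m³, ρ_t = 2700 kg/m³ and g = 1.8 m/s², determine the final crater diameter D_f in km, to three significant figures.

In SI: d = 2190 m, v = 14800 m/s.
(ρ_i/ρ_t)^0.374 = (3300/2700)^0.374 = 1.078
d^0.82 = 2190^0.82 = 548.5
v^0.43 = 14800^0.43 = 62.12
g^-0.22 = 1.8^-0.22 = 0.8787
D_tc = 1.16 × 1.078 × 548.5 × 62.12 × 0.8787 = 37440 m
D_f = 1.25 × 37440 = 46800 m
     = 46.80 km

D_f ≈ 46.8 km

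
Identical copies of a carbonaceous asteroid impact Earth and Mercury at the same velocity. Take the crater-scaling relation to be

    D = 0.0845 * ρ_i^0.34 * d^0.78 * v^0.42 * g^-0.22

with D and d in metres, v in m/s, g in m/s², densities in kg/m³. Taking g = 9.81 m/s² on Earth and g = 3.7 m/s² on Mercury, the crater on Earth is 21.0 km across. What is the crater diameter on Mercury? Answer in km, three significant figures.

D ≈ 26.0 km

All impactor-dependent factors cancel in the ratio, leaving D_Mercury/D_Earth = (g_Mercury/g_Earth)^-0.22.
(3.7/9.81)^-0.22 = 0.3772^-0.22 = 1.239
D_Mercury = 1.239 × 21.0 km = 26.0 km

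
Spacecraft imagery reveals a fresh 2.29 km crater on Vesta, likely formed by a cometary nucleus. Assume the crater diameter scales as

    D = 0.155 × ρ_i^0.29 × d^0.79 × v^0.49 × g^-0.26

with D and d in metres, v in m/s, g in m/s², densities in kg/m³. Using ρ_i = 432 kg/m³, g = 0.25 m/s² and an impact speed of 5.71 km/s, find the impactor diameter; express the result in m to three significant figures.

d ≈ 60.6 m

Rearranging for d: d = [D / (0.155 · 432^0.29 · 5710^0.49 · 0.25^-0.26)]^(1/0.79).
D = 2290 m.
432^0.29 = 5.812
5710^0.49 = 69.30
0.25^-0.26 = 1.434
Denominator = 0.155 × 5.812 × 69.30 × 1.434 = 89.52
D / 89.52 = 2290 / 89.52 = 25.58
d = 25.58^(1/0.79) = 25.58^1.2658 = 60.55 m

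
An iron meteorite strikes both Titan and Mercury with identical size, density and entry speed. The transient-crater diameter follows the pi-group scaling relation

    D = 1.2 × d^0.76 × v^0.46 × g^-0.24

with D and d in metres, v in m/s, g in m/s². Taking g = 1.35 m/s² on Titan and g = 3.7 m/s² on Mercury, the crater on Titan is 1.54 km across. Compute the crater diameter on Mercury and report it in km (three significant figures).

D ≈ 1.21 km

All impactor-dependent factors cancel in the ratio, leaving D_Mercury/D_Titan = (g_Mercury/g_Titan)^-0.24.
(3.7/1.35)^-0.24 = 2.741^-0.24 = 0.7851
D_Mercury = 0.7851 × 1.54 km = 1.21 km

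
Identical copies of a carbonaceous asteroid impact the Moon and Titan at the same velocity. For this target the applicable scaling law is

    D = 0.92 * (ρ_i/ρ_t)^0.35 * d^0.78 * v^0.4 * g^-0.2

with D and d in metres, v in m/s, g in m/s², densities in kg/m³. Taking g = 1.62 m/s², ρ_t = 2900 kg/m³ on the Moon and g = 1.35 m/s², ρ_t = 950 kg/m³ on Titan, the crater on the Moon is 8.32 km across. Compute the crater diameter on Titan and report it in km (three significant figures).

D ≈ 12.8 km

The impactor-only factors (d, v, ρ_i) cancel in the ratio, leaving D_Titan/D_Moon = (g_Titan/g_Moon)^-0.2 · (ρ_t,Moon/ρ_t,Titan)^0.35.
(1.35/1.62)^-0.2 = 0.8333^-0.2 = 1.037
(2900/950)^0.35 = 3.053^0.35 = 1.478
Ratio = 1.037 × 1.478 = 1.533
D_Titan = 1.533 × 8.32 km = 12.8 km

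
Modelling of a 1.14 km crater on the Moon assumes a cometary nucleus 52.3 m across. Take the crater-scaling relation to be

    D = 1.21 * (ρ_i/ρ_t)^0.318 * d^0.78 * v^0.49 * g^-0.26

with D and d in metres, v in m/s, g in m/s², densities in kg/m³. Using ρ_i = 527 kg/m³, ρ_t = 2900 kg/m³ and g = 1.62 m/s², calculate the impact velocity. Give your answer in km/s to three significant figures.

v ≈ 8.43 km/s

Rearranging for v: v = [D / (1.21 · (527/2900)^0.318 · 52.3^0.78 · 1.62^-0.26)]^(1/0.49).
D = 1140 m.
(527/2900)^0.318 = 0.5814
52.3^0.78 = 21.90
1.62^-0.26 = 0.8821
Denominator = 1.21 × 0.5814 × 21.90 × 0.8821 = 13.59
D / 13.59 = 1140 / 13.59 = 83.89
v = 83.89^(1/0.49) = 83.89^2.0408 = 8432 m/s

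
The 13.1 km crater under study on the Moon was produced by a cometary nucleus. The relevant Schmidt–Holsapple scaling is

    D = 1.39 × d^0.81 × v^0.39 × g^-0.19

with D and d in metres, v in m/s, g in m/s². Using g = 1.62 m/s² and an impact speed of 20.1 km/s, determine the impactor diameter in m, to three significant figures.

Rearranging for d: d = [D / (1.39 · 20100^0.39 · 1.62^-0.19)]^(1/0.81).
D = 13100 m.
20100^0.39 = 47.67
1.62^-0.19 = 0.9124
Denominator = 1.39 × 47.67 × 0.9124 = 60.46
D / 60.46 = 13100 / 60.46 = 216.7
d = 216.7^(1/0.81) = 216.7^1.2346 = 765.3 m

d ≈ 765 m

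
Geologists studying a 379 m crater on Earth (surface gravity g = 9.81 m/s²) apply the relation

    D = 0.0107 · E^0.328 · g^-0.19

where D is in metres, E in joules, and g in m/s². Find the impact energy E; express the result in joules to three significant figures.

E ≈ 2.78 × 10^14 J

Rearranging: E = [D / (0.0107 · g^-0.19)]^(1/0.328).
g^-0.19 = 9.81^-0.19 = 0.6480
D / (0.0107 × 0.6480) = 379 / (6.934 × 10^-3) = 5.466 × 10^4
E = (5.466 × 10^4)^3.0488 = 2.781 × 10^14 J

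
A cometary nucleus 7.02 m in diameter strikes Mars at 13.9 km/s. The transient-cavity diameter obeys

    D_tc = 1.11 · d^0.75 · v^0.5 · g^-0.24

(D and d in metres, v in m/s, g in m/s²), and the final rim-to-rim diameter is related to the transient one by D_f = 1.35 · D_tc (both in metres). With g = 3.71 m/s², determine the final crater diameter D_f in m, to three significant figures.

D_f ≈ 556 m

v = 13900 m/s.
d^0.75 = 7.02^0.75 = 4.313
v^0.5 = 13900^0.5 = 117.9
g^-0.24 = 3.71^-0.24 = 0.7300
D_tc = 1.11 × 4.313 × 117.9 × 0.7300 = 412.0 m
D_f = 1.35 × 412.0 = 556.2 m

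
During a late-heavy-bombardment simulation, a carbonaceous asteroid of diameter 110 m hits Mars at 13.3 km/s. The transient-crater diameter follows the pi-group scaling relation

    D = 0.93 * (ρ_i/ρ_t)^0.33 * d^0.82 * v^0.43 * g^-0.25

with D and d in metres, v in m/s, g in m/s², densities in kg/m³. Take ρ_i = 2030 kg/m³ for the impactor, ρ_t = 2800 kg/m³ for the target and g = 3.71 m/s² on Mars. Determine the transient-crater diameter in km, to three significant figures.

In SI units: v = 13300 m/s.
(ρ_i/ρ_t)^0.33 = (2030/2800)^0.33 = 0.8993
d^0.82 = 110^0.82 = 47.20
v^0.43 = 13300^0.43 = 59.33
g^-0.25 = 3.71^-0.25 = 0.7205
D = 0.93 × 0.8993 × 47.20 × 59.33 × 0.7205 = 1687 m
   = 1.687 km

D ≈ 1.69 km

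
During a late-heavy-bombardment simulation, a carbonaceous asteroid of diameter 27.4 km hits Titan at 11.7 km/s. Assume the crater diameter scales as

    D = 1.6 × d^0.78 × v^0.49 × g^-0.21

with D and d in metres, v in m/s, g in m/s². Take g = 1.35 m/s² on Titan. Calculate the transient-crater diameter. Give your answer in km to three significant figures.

In SI units: d = 27400 m, v = 11700 m/s.
d^0.78 = 27400^0.78 = 2894
v^0.49 = 11700^0.49 = 98.49
g^-0.21 = 1.35^-0.21 = 0.9389
D = 1.6 × 2894 × 98.49 × 0.9389 = 4.282 × 10^5 m
   = 428.2 km

D ≈ 428 km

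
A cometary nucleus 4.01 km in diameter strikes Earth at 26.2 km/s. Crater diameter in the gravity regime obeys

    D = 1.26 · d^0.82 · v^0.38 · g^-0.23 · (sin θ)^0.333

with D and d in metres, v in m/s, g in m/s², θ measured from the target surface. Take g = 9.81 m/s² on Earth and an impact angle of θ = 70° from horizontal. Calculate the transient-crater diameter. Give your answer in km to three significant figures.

D ≈ 31.4 km

In SI units: d = 4010 m, v = 26200 m/s.
d^0.82 = 4010^0.82 = 900.7
v^0.38 = 26200^0.38 = 47.75
g^-0.23 = 9.81^-0.23 = 0.5914
(sin 70°)^0.333 = 0.9397^0.333 = 0.9795
D = 1.26 × 900.7 × 47.75 × 0.5914 × 0.9795 = 31391 m
   = 31.39 km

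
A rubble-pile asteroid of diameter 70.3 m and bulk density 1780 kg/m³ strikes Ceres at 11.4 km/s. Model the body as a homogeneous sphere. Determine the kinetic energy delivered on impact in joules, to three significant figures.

v = 11400 m/s.
Mass m = (π/6) ρ d³ = (π/6) × 1780 × (70.3)³ = 3.238 × 10^8 kg
E = ½ m v² = 0.5 × 3.238 × 10^8 × (11400)² = 2.104 × 10^16 J

E ≈ 2.10 × 10^16 J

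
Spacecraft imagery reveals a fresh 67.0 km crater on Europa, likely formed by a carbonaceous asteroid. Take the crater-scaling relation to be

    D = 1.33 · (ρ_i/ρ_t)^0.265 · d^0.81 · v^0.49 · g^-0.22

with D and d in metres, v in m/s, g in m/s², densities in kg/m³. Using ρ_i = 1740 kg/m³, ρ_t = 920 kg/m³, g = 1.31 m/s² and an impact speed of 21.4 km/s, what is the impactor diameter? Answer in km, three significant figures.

Rearranging for d: d = [D / (1.33 · (1740/920)^0.265 · 21400^0.49 · 1.31^-0.22)]^(1/0.81).
D = 67000 m.
(1740/920)^0.265 = 1.184
21400^0.49 = 132.4
1.31^-0.22 = 0.9423
Denominator = 1.33 × 1.184 × 132.4 × 0.9423 = 196.5
D / 196.5 = 67000 / 196.5 = 341.0
d = 341.0^(1/0.81) = 341.0^1.2346 = 1339 m

d ≈ 1.34 km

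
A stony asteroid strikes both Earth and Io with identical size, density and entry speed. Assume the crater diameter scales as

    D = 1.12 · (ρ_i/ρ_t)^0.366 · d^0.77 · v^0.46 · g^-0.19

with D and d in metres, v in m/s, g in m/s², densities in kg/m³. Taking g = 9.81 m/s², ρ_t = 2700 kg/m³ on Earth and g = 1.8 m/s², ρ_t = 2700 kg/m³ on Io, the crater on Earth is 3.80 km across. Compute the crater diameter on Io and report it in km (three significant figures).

D ≈ 5.24 km

The impactor-only factors (d, v, ρ_i) cancel in the ratio, leaving D_Io/D_Earth = (g_Io/g_Earth)^-0.19 · (ρ_t,Earth/ρ_t,Io)^0.366.
(1.8/9.81)^-0.19 = 0.1835^-0.19 = 1.380
(2700/2700)^0.366 = 1.000^0.366 = 1.000
Ratio = 1.380 × 1.000 = 1.380
D_Io = 1.380 × 3.80 km = 5.24 km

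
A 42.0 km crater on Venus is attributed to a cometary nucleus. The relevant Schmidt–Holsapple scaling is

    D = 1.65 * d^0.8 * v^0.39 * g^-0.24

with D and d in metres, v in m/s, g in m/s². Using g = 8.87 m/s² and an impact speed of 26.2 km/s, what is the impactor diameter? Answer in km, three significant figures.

d ≈ 4.34 km

Rearranging for d: d = [D / (1.65 · 26200^0.39 · 8.87^-0.24)]^(1/0.8).
D = 42000 m.
26200^0.39 = 52.86
8.87^-0.24 = 0.5922
Denominator = 1.65 × 52.86 × 0.5922 = 51.65
D / 51.65 = 42000 / 51.65 = 813.2
d = 813.2^(1/0.8) = 813.2^1.25 = 4343 m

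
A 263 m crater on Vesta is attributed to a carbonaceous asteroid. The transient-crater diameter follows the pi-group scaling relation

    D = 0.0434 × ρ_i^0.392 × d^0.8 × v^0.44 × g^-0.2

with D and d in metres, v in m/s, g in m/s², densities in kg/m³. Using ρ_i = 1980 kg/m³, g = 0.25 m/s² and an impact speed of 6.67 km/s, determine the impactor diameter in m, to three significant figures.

d ≈ 7.23 m

Rearranging for d: d = [D / (0.0434 · 1980^0.392 · 6670^0.44 · 0.25^-0.2)]^(1/0.8).
1980^0.392 = 19.60
6670^0.44 = 48.15
0.25^-0.2 = 1.320
Denominator = 0.0434 × 19.60 × 48.15 × 1.320 = 54.06
D / 54.06 = 263 / 54.06 = 4.865
d = 4.865^(1/0.8) = 4.865^1.25 = 7.225 m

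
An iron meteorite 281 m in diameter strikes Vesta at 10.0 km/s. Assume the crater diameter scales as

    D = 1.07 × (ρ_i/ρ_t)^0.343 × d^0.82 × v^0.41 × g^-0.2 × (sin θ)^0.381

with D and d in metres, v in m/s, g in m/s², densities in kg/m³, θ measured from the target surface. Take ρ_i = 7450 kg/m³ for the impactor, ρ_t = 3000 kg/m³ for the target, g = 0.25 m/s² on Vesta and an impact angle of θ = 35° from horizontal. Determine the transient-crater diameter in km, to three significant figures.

In SI units: v = 10000 m/s.
(ρ_i/ρ_t)^0.343 = (7450/3000)^0.343 = 1.366
d^0.82 = 281^0.82 = 101.8
v^0.41 = 10000^0.41 = 43.65
g^-0.2 = 0.25^-0.2 = 1.320
(sin 35°)^0.381 = 0.5736^0.381 = 0.8092
D = 1.07 × 1.366 × 101.8 × 43.65 × 1.320 × 0.8092 = 6937 m
   = 6.937 km

D ≈ 6.94 km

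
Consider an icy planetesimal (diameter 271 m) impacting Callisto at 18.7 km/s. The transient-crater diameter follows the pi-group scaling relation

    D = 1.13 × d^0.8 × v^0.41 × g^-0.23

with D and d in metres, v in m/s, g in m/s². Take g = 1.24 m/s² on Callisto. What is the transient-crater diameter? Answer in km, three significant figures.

D ≈ 5.36 km

In SI units: v = 18700 m/s.
d^0.8 = 271^0.8 = 88.38
v^0.41 = 18700^0.41 = 56.42
g^-0.23 = 1.24^-0.23 = 0.9517
D = 1.13 × 88.38 × 56.42 × 0.9517 = 5362 m
   = 5.362 km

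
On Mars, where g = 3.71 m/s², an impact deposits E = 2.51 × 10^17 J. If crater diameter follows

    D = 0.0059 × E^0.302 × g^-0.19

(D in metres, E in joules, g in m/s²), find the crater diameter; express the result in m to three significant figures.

D ≈ 827 m

E^0.302 = (2.51 × 10^17)^0.302 = 1.798 × 10^5
g^-0.19 = 3.71^-0.19 = 0.7795
D = 0.0059 × 1.798 × 10^5 × 0.7795 = 826.9 m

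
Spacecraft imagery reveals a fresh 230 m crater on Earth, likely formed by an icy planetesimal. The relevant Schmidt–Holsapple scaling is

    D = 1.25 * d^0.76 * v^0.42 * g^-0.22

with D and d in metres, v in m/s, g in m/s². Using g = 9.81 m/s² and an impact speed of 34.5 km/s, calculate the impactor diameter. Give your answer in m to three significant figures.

Rearranging for d: d = [D / (1.25 · 34500^0.42 · 9.81^-0.22)]^(1/0.76).
34500^0.42 = 80.52
9.81^-0.22 = 0.6051
Denominator = 1.25 × 80.52 × 0.6051 = 60.90
D / 60.90 = 230 / 60.90 = 3.777
d = 3.777^(1/0.76) = 3.777^1.3158 = 5.747 m

d ≈ 5.75 m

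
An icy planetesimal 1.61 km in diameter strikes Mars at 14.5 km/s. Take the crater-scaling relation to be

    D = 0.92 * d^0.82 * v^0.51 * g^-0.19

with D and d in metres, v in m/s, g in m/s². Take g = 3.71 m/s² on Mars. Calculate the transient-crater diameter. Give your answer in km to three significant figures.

In SI units: d = 1610 m, v = 14500 m/s.
d^0.82 = 1610^0.82 = 426.2
v^0.51 = 14500^0.51 = 132.5
g^-0.19 = 3.71^-0.19 = 0.7795
D = 0.92 × 426.2 × 132.5 × 0.7795 = 40498 m
   = 40.50 km

D ≈ 40.5 km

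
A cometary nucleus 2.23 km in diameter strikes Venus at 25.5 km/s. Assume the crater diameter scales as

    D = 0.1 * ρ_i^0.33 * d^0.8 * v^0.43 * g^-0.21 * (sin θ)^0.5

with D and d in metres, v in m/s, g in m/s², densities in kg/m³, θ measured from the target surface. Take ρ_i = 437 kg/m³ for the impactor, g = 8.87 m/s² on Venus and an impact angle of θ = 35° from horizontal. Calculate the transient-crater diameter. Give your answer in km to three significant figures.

D ≈ 13.3 km

In SI units: d = 2230 m, v = 25500 m/s.
ρ_i^0.33 = 437^0.33 = 7.436
d^0.8 = 2230^0.8 = 477.1
v^0.43 = 25500^0.43 = 78.49
g^-0.21 = 8.87^-0.21 = 0.6323
(sin 35°)^0.5 = 0.5736^0.5 = 0.7574
D = 0.1 × 7.436 × 477.1 × 78.49 × 0.6323 × 0.7574 = 13336 m
   = 13.34 km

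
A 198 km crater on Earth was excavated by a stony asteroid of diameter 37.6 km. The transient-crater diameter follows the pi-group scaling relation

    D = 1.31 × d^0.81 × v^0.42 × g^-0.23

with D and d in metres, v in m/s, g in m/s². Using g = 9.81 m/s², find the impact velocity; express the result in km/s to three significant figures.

Rearranging for v: v = [D / (1.31 · 37600^0.81 · 9.81^-0.23)]^(1/0.42).
D = 198000 m.
37600^0.81 = 5080
9.81^-0.23 = 0.5914
Denominator = 1.31 × 5080 × 0.5914 = 3936
D / 3936 = 198000 / 3936 = 50.30
v = 50.30^(1/0.42) = 50.30^2.381 = 11257 m/s

v ≈ 11.3 km/s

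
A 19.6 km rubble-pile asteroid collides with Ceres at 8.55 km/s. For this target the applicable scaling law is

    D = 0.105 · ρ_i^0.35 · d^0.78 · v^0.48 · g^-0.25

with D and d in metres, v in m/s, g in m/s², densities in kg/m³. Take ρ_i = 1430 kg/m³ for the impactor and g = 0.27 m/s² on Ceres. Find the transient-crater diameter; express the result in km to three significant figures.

D ≈ 318 km

In SI units: d = 19600 m, v = 8550 m/s.
ρ_i^0.35 = 1430^0.35 = 12.72
d^0.78 = 19600^0.78 = 2228
v^0.48 = 8550^0.48 = 77.15
g^-0.25 = 0.27^-0.25 = 1.387
D = 0.105 × 12.72 × 2228 × 77.15 × 1.387 = 3.184 × 10^5 m
   = 318.4 km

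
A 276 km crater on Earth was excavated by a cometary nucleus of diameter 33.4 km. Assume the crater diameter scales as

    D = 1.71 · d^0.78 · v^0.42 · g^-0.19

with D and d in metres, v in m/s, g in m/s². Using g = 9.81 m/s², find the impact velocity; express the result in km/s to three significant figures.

v ≈ 28.0 km/s

Rearranging for v: v = [D / (1.71 · 33400^0.78 · 9.81^-0.19)]^(1/0.42).
D = 276000 m.
33400^0.78 = 3377
9.81^-0.19 = 0.6480
Denominator = 1.71 × 3377 × 0.6480 = 3742
D / 3742 = 276000 / 3742 = 73.76
v = 73.76^(1/0.42) = 73.76^2.381 = 28008 m/s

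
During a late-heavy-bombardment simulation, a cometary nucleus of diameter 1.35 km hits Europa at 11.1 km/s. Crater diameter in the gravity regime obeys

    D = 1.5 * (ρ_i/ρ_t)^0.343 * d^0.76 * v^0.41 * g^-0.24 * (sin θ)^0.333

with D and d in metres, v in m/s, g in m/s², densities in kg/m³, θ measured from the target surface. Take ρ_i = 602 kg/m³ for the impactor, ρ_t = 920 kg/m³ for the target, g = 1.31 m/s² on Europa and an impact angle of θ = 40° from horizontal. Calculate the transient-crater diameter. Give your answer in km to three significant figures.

D ≈ 11.4 km

In SI units: d = 1350 m, v = 11100 m/s.
(ρ_i/ρ_t)^0.343 = (602/920)^0.343 = 0.8646
d^0.76 = 1350^0.76 = 239.4
v^0.41 = 11100^0.41 = 45.56
g^-0.24 = 1.31^-0.24 = 0.9372
(sin 40°)^0.333 = 0.6428^0.333 = 0.8632
D = 1.5 × 0.8646 × 239.4 × 45.56 × 0.9372 × 0.8632 = 11443 m
   = 11.44 km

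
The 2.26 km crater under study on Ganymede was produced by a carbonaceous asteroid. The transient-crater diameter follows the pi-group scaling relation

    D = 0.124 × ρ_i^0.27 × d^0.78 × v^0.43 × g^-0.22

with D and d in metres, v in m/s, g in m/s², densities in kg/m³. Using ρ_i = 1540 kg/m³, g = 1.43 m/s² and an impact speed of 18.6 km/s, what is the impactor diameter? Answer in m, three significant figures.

d ≈ 112 m

Rearranging for d: d = [D / (0.124 · 1540^0.27 · 18600^0.43 · 1.43^-0.22)]^(1/0.78).
D = 2260 m.
1540^0.27 = 7.255
18600^0.43 = 68.53
1.43^-0.22 = 0.9243
Denominator = 0.124 × 7.255 × 68.53 × 0.9243 = 56.98
D / 56.98 = 2260 / 56.98 = 39.66
d = 39.66^(1/0.78) = 39.66^1.2821 = 112.0 m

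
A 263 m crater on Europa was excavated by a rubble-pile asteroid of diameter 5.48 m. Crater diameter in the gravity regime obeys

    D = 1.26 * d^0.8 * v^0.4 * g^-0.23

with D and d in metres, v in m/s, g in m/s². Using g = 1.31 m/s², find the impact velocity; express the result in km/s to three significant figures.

v ≈ 24.5 km/s

Rearranging for v: v = [D / (1.26 · 5.48^0.8 · 1.31^-0.23)]^(1/0.4).
5.48^0.8 = 3.900
1.31^-0.23 = 0.9398
Denominator = 1.26 × 3.900 × 0.9398 = 4.618
D / 4.618 = 263 / 4.618 = 56.95
v = 56.95^(1/0.4) = 56.95^2.5 = 24476 m/s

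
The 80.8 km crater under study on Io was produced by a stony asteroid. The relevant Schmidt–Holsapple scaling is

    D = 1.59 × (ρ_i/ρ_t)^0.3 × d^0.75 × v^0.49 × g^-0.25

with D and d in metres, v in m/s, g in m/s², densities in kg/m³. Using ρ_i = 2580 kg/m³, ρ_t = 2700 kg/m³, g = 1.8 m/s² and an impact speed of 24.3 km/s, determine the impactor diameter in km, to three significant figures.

d ≈ 3.18 km

Rearranging for d: d = [D / (1.59 · (2580/2700)^0.3 · 24300^0.49 · 1.8^-0.25)]^(1/0.75).
D = 80800 m.
(2580/2700)^0.3 = 0.9865
24300^0.49 = 140.9
1.8^-0.25 = 0.8633
Denominator = 1.59 × 0.9865 × 140.9 × 0.8633 = 190.8
D / 190.8 = 80800 / 190.8 = 423.5
d = 423.5^(1/0.75) = 423.5^1.3333 = 3180 m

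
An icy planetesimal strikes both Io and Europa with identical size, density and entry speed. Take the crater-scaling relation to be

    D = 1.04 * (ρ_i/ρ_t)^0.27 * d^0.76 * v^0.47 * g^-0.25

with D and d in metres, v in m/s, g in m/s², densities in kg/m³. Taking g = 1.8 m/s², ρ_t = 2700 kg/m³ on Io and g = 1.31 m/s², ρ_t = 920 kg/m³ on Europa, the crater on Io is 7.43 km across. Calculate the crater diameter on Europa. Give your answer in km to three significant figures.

D ≈ 10.8 km

The impactor-only factors (d, v, ρ_i) cancel in the ratio, leaving D_Europa/D_Io = (g_Europa/g_Io)^-0.25 · (ρ_t,Io/ρ_t,Europa)^0.27.
(1.31/1.8)^-0.25 = 0.7278^-0.25 = 1.083
(2700/920)^0.27 = 2.935^0.27 = 1.337
Ratio = 1.083 × 1.337 = 1.448
D_Europa = 1.448 × 7.43 km = 10.8 km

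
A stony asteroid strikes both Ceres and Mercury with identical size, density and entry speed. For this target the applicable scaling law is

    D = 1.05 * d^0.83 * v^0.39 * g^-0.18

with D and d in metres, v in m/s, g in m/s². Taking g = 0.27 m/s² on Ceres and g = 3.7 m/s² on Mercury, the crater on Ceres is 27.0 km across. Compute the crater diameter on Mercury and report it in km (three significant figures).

D ≈ 16.9 km

All impactor-dependent factors cancel in the ratio, leaving D_Mercury/D_Ceres = (g_Mercury/g_Ceres)^-0.18.
(3.7/0.27)^-0.18 = 13.70^-0.18 = 0.6243
D_Mercury = 0.6243 × 27.0 km = 16.9 km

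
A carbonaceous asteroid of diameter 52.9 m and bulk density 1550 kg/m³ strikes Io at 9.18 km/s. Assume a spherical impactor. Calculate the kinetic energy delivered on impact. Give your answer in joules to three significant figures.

E ≈ 5.06 × 10^15 J

v = 9180 m/s.
Mass m = (π/6) ρ d³ = (π/6) × 1550 × (52.9)³ = 1.201 × 10^8 kg
E = ½ m v² = 0.5 × 1.201 × 10^8 × (9180)² = 5.061 × 10^15 J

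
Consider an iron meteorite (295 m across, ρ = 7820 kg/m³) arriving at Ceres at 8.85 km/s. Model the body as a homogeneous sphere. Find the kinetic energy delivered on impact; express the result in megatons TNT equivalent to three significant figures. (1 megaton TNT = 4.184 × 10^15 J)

v = 8850 m/s.
Mass m = (π/6) ρ d³ = (π/6) × 7820 × (295)³ = 1.051 × 10^11 kg
E = ½ m v² = 0.5 × 1.051 × 10^11 × (8850)² = 4.116 × 10^18 J
   = 4.116 × 10^18 / 4.184×10^15 = 983.7 Mt

E ≈ 984 Mt TNT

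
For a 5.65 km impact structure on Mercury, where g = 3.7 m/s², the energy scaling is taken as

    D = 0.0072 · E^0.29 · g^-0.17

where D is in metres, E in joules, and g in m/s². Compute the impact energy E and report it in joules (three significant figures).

Rearranging: E = [D / (0.0072 · g^-0.17)]^(1/0.29).
D = 5650 m.
g^-0.17 = 3.7^-0.17 = 0.8006
D / (0.0072 × 0.8006) = 5650 / (5.764 × 10^-3) = 9.802 × 10^5
E = (9.802 × 10^5)^3.4483 = 4.569 × 10^20 J

E ≈ 4.57 × 10^20 J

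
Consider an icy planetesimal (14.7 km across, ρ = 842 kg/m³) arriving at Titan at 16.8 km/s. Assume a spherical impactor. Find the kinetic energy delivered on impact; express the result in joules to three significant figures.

d = 14700 m; v = 16800 m/s.
Mass m = (π/6) ρ d³ = (π/6) × 842 × (14700)³ = 1.400 × 10^15 kg
E = ½ m v² = 0.5 × 1.400 × 10^15 × (16800)² = 1.976 × 10^23 J

E ≈ 1.98 × 10^23 J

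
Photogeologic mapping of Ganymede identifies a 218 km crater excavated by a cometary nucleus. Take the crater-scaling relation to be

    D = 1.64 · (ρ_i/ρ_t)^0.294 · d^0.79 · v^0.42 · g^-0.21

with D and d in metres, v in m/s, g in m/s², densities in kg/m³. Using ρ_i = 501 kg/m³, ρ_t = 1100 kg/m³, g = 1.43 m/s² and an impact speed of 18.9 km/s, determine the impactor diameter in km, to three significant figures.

Rearranging for d: d = [D / (1.64 · (501/1100)^0.294 · 18900^0.42 · 1.43^-0.21)]^(1/0.79).
D = 218000 m.
(501/1100)^0.294 = 0.7936
18900^0.42 = 62.53
1.43^-0.21 = 0.9276
Denominator = 1.64 × 0.7936 × 62.53 × 0.9276 = 75.49
D / 75.49 = 218000 / 75.49 = 2888
d = 2888^(1/0.79) = 2888^1.2658 = 24012 m

d ≈ 24.0 km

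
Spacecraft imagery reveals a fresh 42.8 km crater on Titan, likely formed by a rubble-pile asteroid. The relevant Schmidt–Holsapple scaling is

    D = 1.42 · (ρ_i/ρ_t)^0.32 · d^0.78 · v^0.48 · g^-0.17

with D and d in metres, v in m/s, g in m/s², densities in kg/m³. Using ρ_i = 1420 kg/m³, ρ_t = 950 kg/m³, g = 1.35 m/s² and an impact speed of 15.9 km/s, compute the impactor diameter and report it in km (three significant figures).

d ≈ 1.30 km

Rearranging for d: d = [D / (1.42 · (1420/950)^0.32 · 15900^0.48 · 1.35^-0.17)]^(1/0.78).
D = 42800 m.
(1420/950)^0.32 = 1.137
15900^0.48 = 103.9
1.35^-0.17 = 0.9503
Denominator = 1.42 × 1.137 × 103.9 × 0.9503 = 159.4
D / 159.4 = 42800 / 159.4 = 268.5
d = 268.5^(1/0.78) = 268.5^1.2821 = 1301 m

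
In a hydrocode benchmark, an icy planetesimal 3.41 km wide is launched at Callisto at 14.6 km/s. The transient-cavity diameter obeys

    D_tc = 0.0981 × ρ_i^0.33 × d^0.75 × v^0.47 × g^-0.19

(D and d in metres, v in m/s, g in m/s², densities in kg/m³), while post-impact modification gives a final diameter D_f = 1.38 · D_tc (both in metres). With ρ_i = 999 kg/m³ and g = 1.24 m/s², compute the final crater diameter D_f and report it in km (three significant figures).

In SI: d = 3410 m, v = 14600 m/s.
ρ_i^0.33 = 999^0.33 = 9.769
d^0.75 = 3410^0.75 = 446.2
v^0.47 = 14600^0.47 = 90.62
g^-0.19 = 1.24^-0.19 = 0.9600
D_tc = 0.0981 × 9.769 × 446.2 × 90.62 × 0.9600 = 37200 m
D_f = 1.38 × 37200 = 51336 m
     = 51.34 km

D_f ≈ 51.3 km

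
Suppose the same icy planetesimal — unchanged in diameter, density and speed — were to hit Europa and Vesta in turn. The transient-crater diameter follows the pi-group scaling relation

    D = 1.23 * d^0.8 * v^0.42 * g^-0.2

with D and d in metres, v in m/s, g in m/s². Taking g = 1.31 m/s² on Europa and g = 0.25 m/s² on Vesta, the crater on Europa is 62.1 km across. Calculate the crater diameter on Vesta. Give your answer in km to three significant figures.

All impactor-dependent factors cancel in the ratio, leaving D_Vesta/D_Europa = (g_Vesta/g_Europa)^-0.2.
(0.25/1.31)^-0.2 = 0.1908^-0.2 = 1.393
D_Vesta = 1.393 × 62.1 km = 86.5 km

D ≈ 86.5 km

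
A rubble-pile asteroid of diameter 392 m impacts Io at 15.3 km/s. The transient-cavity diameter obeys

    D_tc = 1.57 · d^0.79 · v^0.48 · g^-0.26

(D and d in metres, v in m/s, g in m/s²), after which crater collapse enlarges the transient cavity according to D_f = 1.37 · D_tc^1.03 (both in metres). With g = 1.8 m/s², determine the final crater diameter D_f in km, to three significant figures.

v = 15300 m/s.
d^0.79 = 392^0.79 = 111.9
v^0.48 = 15300^0.48 = 102.0
g^-0.26 = 1.8^-0.26 = 0.8583
D_tc = 1.57 × 111.9 × 102.0 × 0.8583 = 15380 m
D_f = 1.37 × (15380)^1.03 = 28138 m
     = 28.14 km

D_f ≈ 28.1 km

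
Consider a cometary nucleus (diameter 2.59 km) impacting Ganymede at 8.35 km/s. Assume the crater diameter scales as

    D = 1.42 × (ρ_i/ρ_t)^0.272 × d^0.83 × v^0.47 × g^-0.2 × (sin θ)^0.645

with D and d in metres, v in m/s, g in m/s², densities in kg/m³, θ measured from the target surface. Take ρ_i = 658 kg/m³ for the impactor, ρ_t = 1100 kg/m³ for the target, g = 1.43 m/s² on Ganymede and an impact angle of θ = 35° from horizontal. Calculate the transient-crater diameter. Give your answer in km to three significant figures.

D ≈ 38.1 km

In SI units: d = 2590 m, v = 8350 m/s.
(ρ_i/ρ_t)^0.272 = (658/1100)^0.272 = 0.8696
d^0.83 = 2590^0.83 = 680.8
v^0.47 = 8350^0.47 = 69.69
g^-0.2 = 1.43^-0.2 = 0.9310
(sin 35°)^0.645 = 0.5736^0.645 = 0.6987
D = 1.42 × 0.8696 × 680.8 × 69.69 × 0.9310 × 0.6987 = 38110 m
   = 38.11 km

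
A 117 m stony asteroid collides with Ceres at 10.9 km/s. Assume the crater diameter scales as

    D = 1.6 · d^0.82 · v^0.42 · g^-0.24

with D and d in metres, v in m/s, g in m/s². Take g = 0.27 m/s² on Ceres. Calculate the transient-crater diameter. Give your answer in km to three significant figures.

D ≈ 5.40 km

In SI units: v = 10900 m/s.
d^0.82 = 117^0.82 = 49.65
v^0.42 = 10900^0.42 = 49.63
g^-0.24 = 0.27^-0.24 = 1.369
D = 1.6 × 49.65 × 49.63 × 1.369 = 5397 m
   = 5.397 km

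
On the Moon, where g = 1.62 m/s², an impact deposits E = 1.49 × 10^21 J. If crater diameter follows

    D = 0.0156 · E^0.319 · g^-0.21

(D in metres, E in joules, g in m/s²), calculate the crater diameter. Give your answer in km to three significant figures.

D ≈ 80.1 km

E^0.319 = (1.49 × 10^21)^0.319 = 5.679 × 10^6
g^-0.21 = 1.62^-0.21 = 0.9037
D = 0.0156 × 5.679 × 10^6 × 0.9037 = 80061 m
   = 80.06 km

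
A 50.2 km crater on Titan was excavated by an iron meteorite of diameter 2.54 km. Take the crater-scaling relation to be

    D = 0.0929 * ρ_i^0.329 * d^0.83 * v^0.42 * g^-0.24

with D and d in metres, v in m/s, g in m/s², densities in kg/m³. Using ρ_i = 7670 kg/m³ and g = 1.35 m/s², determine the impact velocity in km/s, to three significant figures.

v ≈ 8.95 km/s

Rearranging for v: v = [D / (0.0929 · 7670^0.329 · 2540^0.83 · 1.35^-0.24)]^(1/0.42).
D = 50200 m.
7670^0.329 = 18.97
2540^0.83 = 669.9
1.35^-0.24 = 0.9305
Denominator = 0.0929 × 18.97 × 669.9 × 0.9305 = 1099
D / 1099 = 50200 / 1099 = 45.68
v = 45.68^(1/0.42) = 45.68^2.381 = 8950 m/s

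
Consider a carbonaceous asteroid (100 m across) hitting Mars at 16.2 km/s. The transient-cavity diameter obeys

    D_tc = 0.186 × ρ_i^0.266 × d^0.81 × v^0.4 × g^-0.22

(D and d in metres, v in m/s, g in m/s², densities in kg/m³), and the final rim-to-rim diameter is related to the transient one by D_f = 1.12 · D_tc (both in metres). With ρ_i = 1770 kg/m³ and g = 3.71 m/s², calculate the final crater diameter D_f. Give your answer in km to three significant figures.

v = 16200 m/s.
ρ_i^0.266 = 1770^0.266 = 7.311
d^0.81 = 100^0.81 = 41.69
v^0.4 = 16200^0.4 = 48.28
g^-0.22 = 3.71^-0.22 = 0.7494
D_tc = 0.186 × 7.311 × 41.69 × 48.28 × 0.7494 = 2051 m
D_f = 1.12 × 2051 = 2297 m
     = 2.297 km

D_f ≈ 2.30 km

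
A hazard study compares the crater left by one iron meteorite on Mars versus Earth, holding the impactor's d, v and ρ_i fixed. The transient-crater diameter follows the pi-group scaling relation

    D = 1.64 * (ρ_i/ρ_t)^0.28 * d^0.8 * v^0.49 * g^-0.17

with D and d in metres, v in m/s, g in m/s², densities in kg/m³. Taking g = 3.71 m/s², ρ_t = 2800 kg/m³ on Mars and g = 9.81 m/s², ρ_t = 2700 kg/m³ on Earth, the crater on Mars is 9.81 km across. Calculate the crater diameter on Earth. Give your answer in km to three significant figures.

D ≈ 8.40 km

The impactor-only factors (d, v, ρ_i) cancel in the ratio, leaving D_Earth/D_Mars = (g_Earth/g_Mars)^-0.17 · (ρ_t,Mars/ρ_t,Earth)^0.28.
(9.81/3.71)^-0.17 = 2.644^-0.17 = 0.8476
(2800/2700)^0.28 = 1.037^0.28 = 1.010
Ratio = 0.8476 × 1.010 = 0.8561
D_Earth = 0.8561 × 9.81 km = 8.40 km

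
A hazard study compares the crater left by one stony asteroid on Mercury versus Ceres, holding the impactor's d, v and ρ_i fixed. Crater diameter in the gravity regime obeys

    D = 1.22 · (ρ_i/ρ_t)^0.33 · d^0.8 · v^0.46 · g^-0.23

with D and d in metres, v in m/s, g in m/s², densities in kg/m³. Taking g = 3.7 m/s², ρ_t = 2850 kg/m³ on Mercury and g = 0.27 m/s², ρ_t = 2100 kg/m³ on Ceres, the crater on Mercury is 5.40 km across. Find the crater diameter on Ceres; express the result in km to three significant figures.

The impactor-only factors (d, v, ρ_i) cancel in the ratio, leaving D_Ceres/D_Mercury = (g_Ceres/g_Mercury)^-0.23 · (ρ_t,Mercury/ρ_t,Ceres)^0.33.
(0.27/3.7)^-0.23 = 0.07297^-0.23 = 1.826
(2850/2100)^0.33 = 1.357^0.33 = 1.106
Ratio = 1.826 × 1.106 = 2.020
D_Ceres = 2.020 × 5.40 km = 10.9 km

D ≈ 10.9 km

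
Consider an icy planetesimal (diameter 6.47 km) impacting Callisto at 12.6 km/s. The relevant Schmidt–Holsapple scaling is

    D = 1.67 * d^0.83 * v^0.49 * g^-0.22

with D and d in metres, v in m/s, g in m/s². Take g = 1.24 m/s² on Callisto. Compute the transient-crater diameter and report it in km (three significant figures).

In SI units: d = 6470 m, v = 12600 m/s.
d^0.83 = 6470^0.83 = 1456
v^0.49 = 12600^0.49 = 102.1
g^-0.22 = 1.24^-0.22 = 0.9538
D = 1.67 × 1456 × 102.1 × 0.9538 = 2.368 × 10^5 m
   = 236.8 km

D ≈ 237 km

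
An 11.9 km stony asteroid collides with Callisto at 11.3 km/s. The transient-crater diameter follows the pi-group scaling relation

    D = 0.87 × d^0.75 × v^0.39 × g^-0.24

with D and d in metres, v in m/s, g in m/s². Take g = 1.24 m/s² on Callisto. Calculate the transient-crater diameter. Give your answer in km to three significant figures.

D ≈ 35.8 km

In SI units: d = 11900 m, v = 11300 m/s.
d^0.75 = 11900^0.75 = 1139
v^0.39 = 11300^0.39 = 38.08
g^-0.24 = 1.24^-0.24 = 0.9497
D = 0.87 × 1139 × 38.08 × 0.9497 = 35837 m
   = 35.84 km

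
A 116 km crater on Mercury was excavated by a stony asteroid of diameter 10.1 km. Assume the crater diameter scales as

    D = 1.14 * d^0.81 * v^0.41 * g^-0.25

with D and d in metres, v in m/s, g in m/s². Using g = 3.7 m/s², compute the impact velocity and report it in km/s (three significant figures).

v ≈ 44.6 km/s

Rearranging for v: v = [D / (1.14 · 10100^0.81 · 3.7^-0.25)]^(1/0.41).
D = 116000 m.
10100^0.81 = 1752
3.7^-0.25 = 0.7210
Denominator = 1.14 × 1752 × 0.7210 = 1440
D / 1440 = 116000 / 1440 = 80.56
v = 80.56^(1/0.41) = 80.56^2.439 = 44568 m/s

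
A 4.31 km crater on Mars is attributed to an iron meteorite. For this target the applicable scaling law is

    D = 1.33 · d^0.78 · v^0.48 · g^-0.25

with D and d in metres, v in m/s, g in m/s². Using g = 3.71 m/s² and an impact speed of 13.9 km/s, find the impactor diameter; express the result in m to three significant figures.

d ≈ 136 m

Rearranging for d: d = [D / (1.33 · 13900^0.48 · 3.71^-0.25)]^(1/0.78).
D = 4310 m.
13900^0.48 = 97.42
3.71^-0.25 = 0.7205
Denominator = 1.33 × 97.42 × 0.7205 = 93.35
D / 93.35 = 4310 / 93.35 = 46.17
d = 46.17^(1/0.78) = 46.17^1.2821 = 136.1 m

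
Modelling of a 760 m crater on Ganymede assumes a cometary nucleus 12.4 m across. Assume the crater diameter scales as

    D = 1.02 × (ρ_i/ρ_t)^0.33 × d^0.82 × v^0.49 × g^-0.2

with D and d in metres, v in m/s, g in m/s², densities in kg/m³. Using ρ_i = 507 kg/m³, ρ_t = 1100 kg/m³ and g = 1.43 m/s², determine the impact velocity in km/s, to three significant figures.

Rearranging for v: v = [D / (1.02 · (507/1100)^0.33 · 12.4^0.82 · 1.43^-0.2)]^(1/0.49).
(507/1100)^0.33 = 0.7744
12.4^0.82 = 7.881
1.43^-0.2 = 0.9310
Denominator = 1.02 × 0.7744 × 7.881 × 0.9310 = 5.796
D / 5.796 = 760 / 5.796 = 131.1
v = 131.1^(1/0.49) = 131.1^2.0408 = 20970 m/s

v ≈ 21.0 km/s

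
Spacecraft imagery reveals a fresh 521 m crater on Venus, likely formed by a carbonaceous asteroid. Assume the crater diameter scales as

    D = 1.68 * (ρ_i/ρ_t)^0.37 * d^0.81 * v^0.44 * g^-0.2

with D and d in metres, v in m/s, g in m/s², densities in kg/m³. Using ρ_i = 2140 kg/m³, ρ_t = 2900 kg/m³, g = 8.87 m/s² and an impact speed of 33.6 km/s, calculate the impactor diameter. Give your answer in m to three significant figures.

d ≈ 8.16 m

Rearranging for d: d = [D / (1.68 · (2140/2900)^0.37 · 33600^0.44 · 8.87^-0.2)]^(1/0.81).
(2140/2900)^0.37 = 0.8936
33600^0.44 = 98.08
8.87^-0.2 = 0.6463
Denominator = 1.68 × 0.8936 × 98.08 × 0.6463 = 95.16
D / 95.16 = 521 / 95.16 = 5.475
d = 5.475^(1/0.81) = 5.475^1.2346 = 8.158 m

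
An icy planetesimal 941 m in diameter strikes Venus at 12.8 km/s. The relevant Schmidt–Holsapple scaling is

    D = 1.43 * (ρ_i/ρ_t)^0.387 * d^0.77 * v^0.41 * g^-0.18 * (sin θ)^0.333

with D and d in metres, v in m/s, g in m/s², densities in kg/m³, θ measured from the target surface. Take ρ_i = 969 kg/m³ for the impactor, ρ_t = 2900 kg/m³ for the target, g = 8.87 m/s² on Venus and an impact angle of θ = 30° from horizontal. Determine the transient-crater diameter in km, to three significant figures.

D ≈ 4.72 km

In SI units: v = 12800 m/s.
(ρ_i/ρ_t)^0.387 = (969/2900)^0.387 = 0.6543
d^0.77 = 941^0.77 = 194.8
v^0.41 = 12800^0.41 = 48.30
g^-0.18 = 8.87^-0.18 = 0.6751
(sin 30°)^0.333 = 0.5000^0.333 = 0.7939
D = 1.43 × 0.6543 × 194.8 × 48.30 × 0.6751 × 0.7939 = 4718 m
   = 4.718 km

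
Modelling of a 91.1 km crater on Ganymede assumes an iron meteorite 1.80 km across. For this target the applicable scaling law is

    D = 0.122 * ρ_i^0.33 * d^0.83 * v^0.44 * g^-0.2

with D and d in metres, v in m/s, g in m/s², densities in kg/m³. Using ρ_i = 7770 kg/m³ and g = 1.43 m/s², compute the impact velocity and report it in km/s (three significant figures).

v ≈ 22.9 km/s

Rearranging for v: v = [D / (0.122 · 7770^0.33 · 1800^0.83 · 1.43^-0.2)]^(1/0.44).
D = 91100 m.
7770^0.33 = 19.22
1800^0.83 = 503.4
1.43^-0.2 = 0.9310
Denominator = 0.122 × 19.22 × 503.4 × 0.9310 = 1099
D / 1099 = 91100 / 1099 = 82.89
v = 82.89^(1/0.44) = 82.89^2.2727 = 22918 m/s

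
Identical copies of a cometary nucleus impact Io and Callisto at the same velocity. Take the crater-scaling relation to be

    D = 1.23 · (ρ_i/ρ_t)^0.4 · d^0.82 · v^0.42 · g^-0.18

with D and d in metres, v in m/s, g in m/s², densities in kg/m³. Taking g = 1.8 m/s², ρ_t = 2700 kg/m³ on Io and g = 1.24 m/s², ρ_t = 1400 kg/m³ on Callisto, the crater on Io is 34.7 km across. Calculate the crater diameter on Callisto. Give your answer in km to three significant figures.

The impactor-only factors (d, v, ρ_i) cancel in the ratio, leaving D_Callisto/D_Io = (g_Callisto/g_Io)^-0.18 · (ρ_t,Io/ρ_t,Callisto)^0.4.
(1.24/1.8)^-0.18 = 0.6889^-0.18 = 1.069
(2700/1400)^0.4 = 1.929^0.4 = 1.301
Ratio = 1.069 × 1.301 = 1.391
D_Callisto = 1.391 × 34.7 km = 48.3 km

D ≈ 48.3 km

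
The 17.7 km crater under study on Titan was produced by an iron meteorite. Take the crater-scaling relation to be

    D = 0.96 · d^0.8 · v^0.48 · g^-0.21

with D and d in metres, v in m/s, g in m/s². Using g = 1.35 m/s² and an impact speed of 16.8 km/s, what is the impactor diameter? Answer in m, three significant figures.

d ≈ 678 m

Rearranging for d: d = [D / (0.96 · 16800^0.48 · 1.35^-0.21)]^(1/0.8).
D = 17700 m.
16800^0.48 = 106.7
1.35^-0.21 = 0.9389
Denominator = 0.96 × 106.7 × 0.9389 = 96.17
D / 96.17 = 17700 / 96.17 = 184.0
d = 184.0^(1/0.8) = 184.0^1.25 = 677.7 m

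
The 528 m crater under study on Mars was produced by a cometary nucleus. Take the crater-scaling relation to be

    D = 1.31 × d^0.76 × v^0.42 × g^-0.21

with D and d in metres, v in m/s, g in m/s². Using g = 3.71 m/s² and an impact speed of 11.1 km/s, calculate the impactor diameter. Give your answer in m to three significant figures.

Rearranging for d: d = [D / (1.31 · 11100^0.42 · 3.71^-0.21)]^(1/0.76).
11100^0.42 = 50.01
3.71^-0.21 = 0.7593
Denominator = 1.31 × 50.01 × 0.7593 = 49.74
D / 49.74 = 528 / 49.74 = 10.62
d = 10.62^(1/0.76) = 10.62^1.3158 = 22.40 m

d ≈ 22.4 m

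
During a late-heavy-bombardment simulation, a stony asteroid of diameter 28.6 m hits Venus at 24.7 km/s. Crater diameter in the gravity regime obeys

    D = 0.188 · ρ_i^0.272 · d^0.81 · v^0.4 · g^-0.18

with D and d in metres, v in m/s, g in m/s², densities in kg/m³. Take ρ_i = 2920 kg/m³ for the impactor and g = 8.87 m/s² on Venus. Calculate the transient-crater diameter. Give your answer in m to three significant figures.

D ≈ 961 m

In SI units: v = 24700 m/s.
ρ_i^0.272 = 2920^0.272 = 8.762
d^0.81 = 28.6^0.81 = 15.12
v^0.4 = 24700^0.4 = 57.16
g^-0.18 = 8.87^-0.18 = 0.6751
D = 0.188 × 8.762 × 15.12 × 57.16 × 0.6751 = 961.1 m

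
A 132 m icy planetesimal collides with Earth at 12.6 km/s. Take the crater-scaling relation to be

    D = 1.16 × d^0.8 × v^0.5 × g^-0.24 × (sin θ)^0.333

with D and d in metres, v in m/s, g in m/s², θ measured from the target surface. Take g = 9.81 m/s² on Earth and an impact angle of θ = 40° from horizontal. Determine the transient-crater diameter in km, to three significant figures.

In SI units: v = 12600 m/s.
d^0.8 = 132^0.8 = 49.71
v^0.5 = 12600^0.5 = 112.2
g^-0.24 = 9.81^-0.24 = 0.5781
(sin 40°)^0.333 = 0.6428^0.333 = 0.8632
D = 1.16 × 49.71 × 112.2 × 0.5781 × 0.8632 = 3229 m
   = 3.229 km

D ≈ 3.23 km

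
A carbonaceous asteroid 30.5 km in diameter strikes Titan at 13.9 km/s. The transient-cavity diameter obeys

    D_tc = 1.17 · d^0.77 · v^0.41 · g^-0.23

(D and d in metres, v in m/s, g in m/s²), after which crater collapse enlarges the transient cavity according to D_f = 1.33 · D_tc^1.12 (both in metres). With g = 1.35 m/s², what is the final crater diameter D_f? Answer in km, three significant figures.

D_f ≈ 864 km

In SI: d = 30500 m, v = 13900 m/s.
d^0.77 = 30500^0.77 = 2837
v^0.41 = 13900^0.41 = 49.96
g^-0.23 = 1.35^-0.23 = 0.9333
D_tc = 1.17 × 2837 × 49.96 × 0.9333 = 1.548 × 10^5 m
D_f = 1.33 × (1.548 × 10^5)^1.12 = 8.638 × 10^5 m
     = 863.8 km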